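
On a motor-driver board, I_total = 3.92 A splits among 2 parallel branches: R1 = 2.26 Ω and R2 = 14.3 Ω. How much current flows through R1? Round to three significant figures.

With just two branches, the current splits inversely with resistance.
So I = 3.92 × 14.3/16.56 = 3.385 A.

I ≈ 3.39 A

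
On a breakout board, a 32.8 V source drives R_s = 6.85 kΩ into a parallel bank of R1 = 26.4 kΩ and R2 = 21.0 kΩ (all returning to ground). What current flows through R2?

I ≈ 0.985 mA

Parallel bank: R_p = 1/(1/26.4 + 1/21.0) = 11.70 kΩ.
V_A = 32.8 × 11.70/18.55 = 20.69 V.
Branch current I = V_A/R2 = 20.69/21.0 = 0.9850 mA.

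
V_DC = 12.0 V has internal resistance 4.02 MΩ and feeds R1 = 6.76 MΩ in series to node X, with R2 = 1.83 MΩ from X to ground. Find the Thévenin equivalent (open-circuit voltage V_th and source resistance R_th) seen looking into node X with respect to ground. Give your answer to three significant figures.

R1' = 4.02 + 6.76 = 10.78 MΩ (source resistance + R1).
Open-circuit (no load on X): V_th = V_DC · R2/(R1' + R2) = 12.0 × 1.83/(10.78 + 1.83) = 1.741 V.
With V_DC suppressed (replaced by a short), R_th = R1' ‖ R2 = (10.78 × 1.83)/(10.78 + 1.83) = 1.564 MΩ.

V_th ≈ 1.74 V, R_th ≈ 1.56 MΩ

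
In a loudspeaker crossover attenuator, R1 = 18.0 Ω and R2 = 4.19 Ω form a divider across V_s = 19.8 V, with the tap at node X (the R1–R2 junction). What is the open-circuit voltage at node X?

Open-circuit (no load on X): V_th = V_s · R2/(R1 + R2) = 19.8 × 4.19/(18.00 + 4.19) = 3.739 V.

V_th ≈ 3.74 V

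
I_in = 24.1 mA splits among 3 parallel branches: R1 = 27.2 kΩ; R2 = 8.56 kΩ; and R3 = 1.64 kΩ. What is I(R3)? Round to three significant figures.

I ≈ 19.3 mA

Conductances: ΣG = 1/27.2 + 1/8.56 + 1/1.64 = 0.7633 (1/kΩ).
By the current-divider rule, I = I_in · G_k/ΣG = 24.1 × 0.7988 = 19.25 mA.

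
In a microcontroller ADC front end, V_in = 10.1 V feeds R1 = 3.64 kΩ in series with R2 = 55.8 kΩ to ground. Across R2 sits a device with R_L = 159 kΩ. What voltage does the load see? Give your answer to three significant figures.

V_out ≈ 9.28 V

R2 ‖ R_L = (55.8 × 159)/(55.8 + 159) = 41.30 kΩ.
Voltage divider with the loaded lower leg: V_out = 10.1 × 41.30/(3.64 + 41.30) = 10.1 × 0.9190 = 9.282 V.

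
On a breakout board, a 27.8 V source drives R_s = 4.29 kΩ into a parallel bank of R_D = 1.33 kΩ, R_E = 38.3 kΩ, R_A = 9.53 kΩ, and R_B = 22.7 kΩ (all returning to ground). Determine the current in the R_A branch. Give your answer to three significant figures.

Combine the parallel branches: R_p = (1/1.33 + 1/38.3 + 1/9.53 + 1/22.7)⁻¹ = 1.079 kΩ.
V_A = 27.8 × 1.079/5.369 = 5.586 V.
I(R_A) = V_A / R_A = 5.586/9.53 = 0.5862 mA.
(Check via current divider: I_total = 5.178 mA; share G_k/ΣG = 0.1132 → same result.)

I ≈ 0.586 mA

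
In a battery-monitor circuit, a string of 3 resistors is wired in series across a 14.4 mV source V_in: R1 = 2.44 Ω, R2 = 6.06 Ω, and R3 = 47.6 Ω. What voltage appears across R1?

V ≈ 0.626 mV

Series total: ΣR = 2.44 + 6.06 + 47.6 = 56.10 Ω.
By the voltage-divider rule, V = 14.4 × 2.440/56.10 = 0.6263 mV.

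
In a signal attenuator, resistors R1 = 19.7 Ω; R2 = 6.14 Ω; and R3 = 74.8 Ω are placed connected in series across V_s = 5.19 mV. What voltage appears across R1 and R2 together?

ΣR = 19.7 + 6.14 + 74.8 = 100.6 Ω.
R_{R1..R2} = 19.7 + 6.14 = 25.84 Ω.
Voltage divider: V = V_s · (25.84 / 100.6) = 5.19 × 0.2568 = 1.333 mV.

V ≈ 1.33 mV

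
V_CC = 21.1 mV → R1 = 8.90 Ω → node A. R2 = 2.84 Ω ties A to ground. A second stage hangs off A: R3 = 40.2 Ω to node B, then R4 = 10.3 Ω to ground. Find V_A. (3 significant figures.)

Node A sees R2 in parallel with the series input of stage 2, R3 + R4 = 50.50 Ω.
Effective lower resistance at A: R2 ‖ 50.50 = 2.689 Ω.
V_A = 21.1 × 2.689/(8.90 + 2.689) = 4.896 mV.

V_A ≈ 4.90 mV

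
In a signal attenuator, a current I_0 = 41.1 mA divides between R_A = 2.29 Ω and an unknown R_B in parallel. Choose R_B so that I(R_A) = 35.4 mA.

Two-branch current divider: I_A = I_0 · R_B/(R_A + R_B).
35.4/41.1 = R_B/(R_A + R_B) → R_B = R_A · (0.8613)/(1 − 0.8613) = 2.29 × 6.211 = 14.22 Ω.

R_B ≈ 14.2 Ω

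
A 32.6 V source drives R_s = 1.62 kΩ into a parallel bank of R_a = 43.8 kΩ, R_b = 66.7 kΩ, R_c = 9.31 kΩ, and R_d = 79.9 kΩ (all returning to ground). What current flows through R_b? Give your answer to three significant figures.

Combine the parallel branches: R_p = (1/43.8 + 1/66.7 + 1/9.31 + 1/79.9)⁻¹ = 6.339 kΩ.
V_A = 32.6 × 6.339/7.959 = 25.96 V.
I(R_b) = V_A / R_b = 25.96/66.7 = 0.3893 mA.

I ≈ 0.389 mA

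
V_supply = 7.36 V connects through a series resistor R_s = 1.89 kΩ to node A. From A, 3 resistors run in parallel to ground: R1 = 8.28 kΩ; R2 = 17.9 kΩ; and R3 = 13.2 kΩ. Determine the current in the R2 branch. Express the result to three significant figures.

I ≈ 0.278 mA

Equivalent of the parallel group: R_p = 3.962 kΩ.
V_A = 7.36 × 3.962/5.852 = 4.983 V.
Branch current I = V_A/R2 = 4.983/17.9 = 0.2784 mA.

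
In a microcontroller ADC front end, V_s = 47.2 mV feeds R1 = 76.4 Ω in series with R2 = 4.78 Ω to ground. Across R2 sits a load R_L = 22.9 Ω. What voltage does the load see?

The load sits in parallel with R2, giving an effective lower resistance R2' = R2·R_L/(R2+R_L) = 3.955 Ω.
Now apply the divider: V_out = 47.2 × 0.04921 = 2.323 mV.

V_out ≈ 2.32 mV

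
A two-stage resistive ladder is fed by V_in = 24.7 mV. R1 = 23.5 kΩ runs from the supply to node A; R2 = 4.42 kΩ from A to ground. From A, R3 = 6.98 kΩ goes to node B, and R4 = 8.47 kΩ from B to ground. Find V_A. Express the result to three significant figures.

The second stage (R3 + R4 = 15.45 kΩ) loads node A in parallel with R2.
Effective lower resistance at A: R2 ‖ 15.45 = 3.437 kΩ.
So V_A = 24.7 × 0.1276 = 3.151 mV.

V_A ≈ 3.15 mV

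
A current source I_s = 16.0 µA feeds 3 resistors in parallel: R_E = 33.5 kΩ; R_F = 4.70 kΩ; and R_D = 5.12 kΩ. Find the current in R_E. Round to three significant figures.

ΣG = 1/33.5 + 1/4.70 + 1/5.12 = 0.4379.
By the current-divider rule, I = I_s · G_k/ΣG = 16.0 × 0.06816 = 1.091 µA.

I ≈ 1.09 µA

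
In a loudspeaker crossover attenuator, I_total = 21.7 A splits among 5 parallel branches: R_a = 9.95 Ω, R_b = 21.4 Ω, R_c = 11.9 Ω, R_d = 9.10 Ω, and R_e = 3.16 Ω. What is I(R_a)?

I ≈ 3.32 A

Conductances: ΣG = 1/9.95 + 1/21.4 + 1/11.9 + 1/9.10 + 1/3.16 = 0.6576 (1/Ω).
Current divider: I(R_a) = I_total · G_k/ΣG = 21.7 × (0.1005/0.6576) = 21.7 × 0.1528 = 3.316 A.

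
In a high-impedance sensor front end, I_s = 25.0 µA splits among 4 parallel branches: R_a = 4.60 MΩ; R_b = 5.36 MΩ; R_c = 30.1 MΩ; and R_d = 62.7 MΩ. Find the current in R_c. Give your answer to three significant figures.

Conductances: ΣG = 1/4.60 + 1/5.36 + 1/30.1 + 1/62.7 = 0.4531 (1/MΩ).
R_c takes the fraction G_k/ΣG = 0.03322/0.4531 = 0.07332, so I = 25.0 × 0.07332 = 1.833 µA.

I ≈ 1.83 µA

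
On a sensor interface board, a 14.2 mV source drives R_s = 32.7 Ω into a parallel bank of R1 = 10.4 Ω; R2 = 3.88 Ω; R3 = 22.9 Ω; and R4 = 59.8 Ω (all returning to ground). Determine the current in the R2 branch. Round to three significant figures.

Equivalent of the parallel group: R_p = 2.414 Ω.
V_A by voltage divider: V_A = 14.2 × 2.414/(32.7 + 2.414) = 0.9762 mV.
I(R2) = V_A / R2 = 0.9762/3.88 = 0.2516 mA.

I ≈ 0.252 mA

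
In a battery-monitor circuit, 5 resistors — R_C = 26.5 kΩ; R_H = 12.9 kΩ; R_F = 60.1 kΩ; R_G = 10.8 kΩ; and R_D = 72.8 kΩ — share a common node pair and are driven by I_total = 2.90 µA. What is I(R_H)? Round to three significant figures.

Total conductance ΣG = 1/26.5 + 1/12.9 + 1/60.1 + 1/10.8 + 1/72.8 = 0.2382 (units of 1/kΩ).
By the current-divider rule, I = I_total · G_k/ΣG = 2.90 × 0.3254 = 0.9437 µA.

I ≈ 0.944 µA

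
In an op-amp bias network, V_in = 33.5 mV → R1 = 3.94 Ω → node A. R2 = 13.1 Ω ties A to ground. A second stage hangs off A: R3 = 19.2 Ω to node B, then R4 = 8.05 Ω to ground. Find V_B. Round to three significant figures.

V_B ≈ 6.85 mV

The second stage (R3 + R4 = 27.25 Ω) loads node A in parallel with R2.
Effective lower resistance at A: R2 ‖ 27.25 = 8.847 Ω.
V_A = 33.5 × 8.847/(3.94 + 8.847) = 23.18 mV.
V_B = V_A × 0.2954 = 6.847 mV.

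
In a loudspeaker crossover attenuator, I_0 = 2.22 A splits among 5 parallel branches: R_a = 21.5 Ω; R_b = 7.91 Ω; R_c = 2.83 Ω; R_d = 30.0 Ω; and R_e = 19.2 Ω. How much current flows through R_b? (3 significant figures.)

I ≈ 0.459 A

Conductances: ΣG = 1/21.5 + 1/7.91 + 1/2.83 + 1/30.0 + 1/19.2 = 0.6117 (1/Ω).
Current divider: I(R_b) = I_0 · G_k/ΣG = 2.22 × (0.1264/0.6117) = 2.22 × 0.2067 = 0.4588 A.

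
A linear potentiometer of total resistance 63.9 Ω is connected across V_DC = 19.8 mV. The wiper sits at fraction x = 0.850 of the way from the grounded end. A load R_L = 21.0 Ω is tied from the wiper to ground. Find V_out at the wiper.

Split the track: R_lower = x·R_p = 54.31 Ω, R_upper = (1−x)·R_p = 9.585 Ω.
Lower segment in parallel with the load: 54.31 ‖ 21.0 = 15.14 Ω.
Loaded-divider output: V_out = 19.8 × 0.6124 = 12.13 mV.

V_out ≈ 12.1 mV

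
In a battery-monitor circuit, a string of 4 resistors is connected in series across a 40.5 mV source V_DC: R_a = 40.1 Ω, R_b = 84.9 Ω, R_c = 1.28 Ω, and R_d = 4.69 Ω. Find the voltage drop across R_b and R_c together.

V ≈ 26.6 mV

ΣR = 40.1 + 84.9 + 1.28 + 4.69 = 131.0 Ω.
R_{R_b..R_c} = 84.9 + 1.28 = 86.18 Ω.
By the voltage-divider rule, V = 40.5 × 86.18/131.0 = 26.65 mV.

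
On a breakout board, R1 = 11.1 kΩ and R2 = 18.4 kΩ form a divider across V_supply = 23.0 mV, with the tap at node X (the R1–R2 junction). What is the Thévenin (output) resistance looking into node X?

Zeroing V_supply shorts the top of R1 to ground, so R_th = R1 ‖ R2 = 6.923 kΩ.

R_th ≈ 6.92 kΩ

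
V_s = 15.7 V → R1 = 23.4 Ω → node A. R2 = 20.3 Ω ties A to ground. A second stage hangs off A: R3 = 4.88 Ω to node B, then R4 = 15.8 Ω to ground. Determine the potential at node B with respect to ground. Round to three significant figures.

Looking into the second stage from A: R3 + R4 = 20.68 Ω appears in parallel with R2.
Effective lower resistance at A: R2 ‖ 20.68 = 10.24 Ω.
First divider: V_A = V_s · 10.24/(23.4 + 10.24) = 4.780 V.
Then the unloaded second divider: V_B = V_A × R4/(R3+R4) = 4.780 × 0.7640 = 3.652 V.

V_B ≈ 3.65 V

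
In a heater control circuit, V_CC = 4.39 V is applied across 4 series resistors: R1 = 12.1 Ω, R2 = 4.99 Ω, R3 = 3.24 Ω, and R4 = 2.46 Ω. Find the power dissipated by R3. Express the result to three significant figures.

P ≈ 0.120 W

The common current is I = 4.39/22.79 = 0.1926 A.
P(R3) = I²·R3 = (0.1926)² × 3.24 = 0.1202 W.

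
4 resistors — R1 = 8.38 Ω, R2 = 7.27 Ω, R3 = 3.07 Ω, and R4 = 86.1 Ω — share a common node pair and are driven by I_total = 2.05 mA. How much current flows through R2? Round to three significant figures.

I ≈ 0.475 mA

Conductances: ΣG = 1/8.38 + 1/7.27 + 1/3.07 + 1/86.1 = 0.5942 (1/Ω).
R2 takes the fraction G_k/ΣG = 0.1376/0.5942 = 0.2315, so I = 2.05 × 0.2315 = 0.4745 mA.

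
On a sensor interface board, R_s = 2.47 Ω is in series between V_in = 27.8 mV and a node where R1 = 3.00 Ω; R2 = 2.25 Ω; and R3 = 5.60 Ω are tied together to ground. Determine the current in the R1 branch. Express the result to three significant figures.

Parallel bank: R_p = 1/(1/3.00 + 1/2.25 + 1/5.60) = 1.046 Ω.
V_A = 27.8 × 1.046/3.516 = 8.268 mV.
Branch current I = V_A/R1 = 8.268/3.00 = 2.756 mA.
(Equivalently: I_total = 7.908 mA, then current-divider fraction G_k/ΣG = 0.3485.)

I ≈ 2.76 mA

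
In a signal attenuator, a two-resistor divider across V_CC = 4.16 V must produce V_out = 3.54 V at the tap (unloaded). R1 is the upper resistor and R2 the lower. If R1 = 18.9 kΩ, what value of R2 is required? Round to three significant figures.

Required fraction k = V_out/V_CC = 0.8510.
Rearranging, R2 = R1·k/(1−k) = 18.9 × 5.710 = 107.9 kΩ.

R2 ≈ 108 kΩ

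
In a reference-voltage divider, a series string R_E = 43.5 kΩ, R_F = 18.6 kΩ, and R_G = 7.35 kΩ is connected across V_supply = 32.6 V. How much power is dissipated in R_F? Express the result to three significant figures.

Series current I = V_supply/ΣR = 32.6/69.45 = 0.4694 mA.
V(R_F) = I·R = 8.731 V; P = V·I = 8.731 × 0.4694 = 4.098 mW.

P ≈ 4.10 mW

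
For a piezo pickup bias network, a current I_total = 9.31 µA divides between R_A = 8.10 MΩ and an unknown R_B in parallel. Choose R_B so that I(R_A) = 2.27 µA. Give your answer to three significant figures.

R_B ≈ 2.61 MΩ

Two-branch current divider: I_A = I_total · R_B/(R_A + R_B).
With f = 0.2438, R_B = R_A · f/(1−f) = 8.10 × 0.3224 = 2.612 MΩ.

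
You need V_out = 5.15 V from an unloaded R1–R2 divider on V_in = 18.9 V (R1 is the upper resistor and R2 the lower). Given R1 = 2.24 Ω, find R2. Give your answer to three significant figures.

Required fraction k = V_out/V_in = 0.2725.
R2 = R1 · 0.2725/(1 − 0.2725) = 0.8390 Ω.

R2 ≈ 0.839 Ω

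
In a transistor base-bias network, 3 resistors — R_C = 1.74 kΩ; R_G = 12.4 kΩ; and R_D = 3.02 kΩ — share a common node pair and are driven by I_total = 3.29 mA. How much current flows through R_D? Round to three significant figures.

I ≈ 1.10 mA

Conductances: ΣG = 1/1.74 + 1/12.4 + 1/3.02 = 0.9865 (1/kΩ).
Current divider: I(R_D) = I_total · G_k/ΣG = 3.29 × (0.3311/0.9865) = 3.29 × 0.3357 = 1.104 mA.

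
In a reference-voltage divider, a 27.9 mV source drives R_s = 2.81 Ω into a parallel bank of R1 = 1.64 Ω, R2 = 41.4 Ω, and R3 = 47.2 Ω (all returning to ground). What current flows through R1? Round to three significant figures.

Equivalent of the parallel group: R_p = 1.526 Ω.
Node voltage V_A = V_DC · R_p/(R_s + R_p) = 27.9 × 0.3520 = 9.821 mV.
Branch current I = V_A/R1 = 9.821/1.64 = 5.988 mA.
(Equivalently: I_total = 6.434 mA, then current-divider fraction G_k/ΣG = 0.9308.)

I ≈ 5.99 mA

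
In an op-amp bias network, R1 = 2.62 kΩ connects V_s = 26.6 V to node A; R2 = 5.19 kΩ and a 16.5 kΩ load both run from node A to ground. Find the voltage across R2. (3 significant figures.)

The load sits in parallel with R2, giving an effective lower resistance R2' = R2·R_L/(R2+R_L) = 3.948 kΩ.
Voltage divider with the loaded lower leg: V_out = 26.6 × 3.948/(2.62 + 3.948) = 26.6 × 0.6011 = 15.99 V.
(Unloaded it would be 17.7 V; the load pulls it down.)

V_out ≈ 16.0 V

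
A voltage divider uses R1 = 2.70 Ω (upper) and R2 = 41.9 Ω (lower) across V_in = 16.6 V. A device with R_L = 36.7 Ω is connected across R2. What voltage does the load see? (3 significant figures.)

R2 ‖ R_L = (41.9 × 36.7)/(41.9 + 36.7) = 19.56 Ω.
Now apply the divider: V_out = 16.6 × 0.8787 = 14.59 V.
(Unloaded it would be 15.6 V; the load pulls it down.)

V_out ≈ 14.6 V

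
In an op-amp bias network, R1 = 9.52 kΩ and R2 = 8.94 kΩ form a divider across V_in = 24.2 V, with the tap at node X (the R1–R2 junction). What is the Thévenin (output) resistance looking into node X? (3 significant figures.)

With V_in suppressed (replaced by a short), R_th = R1 ‖ R2 = (9.520 × 8.94)/(9.520 + 8.94) = 4.610 kΩ.

R_th ≈ 4.61 kΩ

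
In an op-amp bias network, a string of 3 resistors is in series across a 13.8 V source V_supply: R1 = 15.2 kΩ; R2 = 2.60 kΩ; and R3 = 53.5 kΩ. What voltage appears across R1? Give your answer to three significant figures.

V ≈ 2.94 V

ΣR = 15.2 + 2.60 + 53.5 = 71.30 kΩ.
Voltage divider: V = V_supply · (15.20 / 71.30) = 13.8 × 0.2132 = 2.942 V.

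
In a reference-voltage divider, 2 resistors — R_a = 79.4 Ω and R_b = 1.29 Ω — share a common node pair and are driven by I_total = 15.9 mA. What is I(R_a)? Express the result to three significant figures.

Two-branch current divider: I_k = I_total · R_other/(R_1 + R_2).
I(R_a) = 15.9 × 1.29/(79.4 + 1.29) = 15.9 × 0.01599 = 0.2542 mA.

I ≈ 0.254 mA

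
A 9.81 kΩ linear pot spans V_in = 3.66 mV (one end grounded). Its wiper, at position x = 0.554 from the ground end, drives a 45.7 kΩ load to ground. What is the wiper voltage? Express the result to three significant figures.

V_out ≈ 1.93 mV

The pot divides into 4.375 kΩ above the wiper and 5.435 kΩ below.
Lower segment in parallel with the load: 5.435 ‖ 45.7 = 4.857 kΩ.
Loaded-divider output: V_out = 3.66 × 0.5261 = 1.926 mV.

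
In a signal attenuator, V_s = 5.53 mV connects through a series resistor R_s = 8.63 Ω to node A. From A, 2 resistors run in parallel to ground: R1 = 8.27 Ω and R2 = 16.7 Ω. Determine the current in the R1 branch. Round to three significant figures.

I ≈ 0.261 mA

Combine the parallel branches: R_p = (1/8.27 + 1/16.7)⁻¹ = 5.531 Ω.
V_A = 5.53 × 5.531/14.16 = 2.160 mV.
I(R1) = V_A / R1 = 2.160/8.27 = 0.2612 mA.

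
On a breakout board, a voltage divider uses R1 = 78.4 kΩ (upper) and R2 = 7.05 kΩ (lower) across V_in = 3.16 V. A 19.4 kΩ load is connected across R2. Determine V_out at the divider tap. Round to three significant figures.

V_out ≈ 0.196 V

R2 ‖ R_L = (7.05 × 19.4)/(7.05 + 19.4) = 5.171 kΩ.
Now apply the divider: V_out = 3.16 × 0.06187 = 0.1955 V.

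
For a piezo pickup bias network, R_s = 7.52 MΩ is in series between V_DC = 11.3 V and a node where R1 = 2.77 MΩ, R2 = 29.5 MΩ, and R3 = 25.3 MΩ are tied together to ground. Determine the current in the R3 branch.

I ≈ 0.105 µA

Equivalent of the parallel group: R_p = 2.302 MΩ.
V_A = 11.3 × 2.302/9.822 = 2.648 V.
I(R3) = V_A / R3 = 2.648/25.3 = 0.1047 µA.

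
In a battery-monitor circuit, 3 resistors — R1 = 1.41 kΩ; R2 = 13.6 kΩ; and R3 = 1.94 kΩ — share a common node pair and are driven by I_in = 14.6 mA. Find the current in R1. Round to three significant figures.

ΣG = 1/1.41 + 1/13.6 + 1/1.94 = 1.298.
By the current-divider rule, I = I_in · G_k/ΣG = 14.6 × 0.5463 = 7.976 mA.

I ≈ 7.98 mA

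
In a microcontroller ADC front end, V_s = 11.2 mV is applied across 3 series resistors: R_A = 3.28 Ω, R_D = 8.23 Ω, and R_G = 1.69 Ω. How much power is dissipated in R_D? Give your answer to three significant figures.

ΣR = 13.20 Ω → I = 11.2/13.20 = 0.8485 mA.
P(R_D) = I²·R_D = (0.8485)² × 8.23 = 5.925 µW.

P ≈ 5.92 µW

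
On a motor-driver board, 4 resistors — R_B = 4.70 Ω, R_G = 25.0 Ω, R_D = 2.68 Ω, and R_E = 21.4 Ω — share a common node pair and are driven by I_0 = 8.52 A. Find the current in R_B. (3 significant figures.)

I ≈ 2.70 A

ΣG = 1/4.70 + 1/25.0 + 1/2.68 + 1/21.4 = 0.6726.
By the current-divider rule, I = I_0 · G_k/ΣG = 8.52 × 0.3163 = 2.695 A.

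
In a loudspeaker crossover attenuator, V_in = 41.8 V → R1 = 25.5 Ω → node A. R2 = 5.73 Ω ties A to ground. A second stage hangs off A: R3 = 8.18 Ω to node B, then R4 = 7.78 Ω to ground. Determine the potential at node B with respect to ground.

V_B ≈ 2.89 V

The second stage (R3 + R4 = 15.96 Ω) loads node A in parallel with R2.
Effective lower resistance at A: R2 ‖ 15.96 = 4.216 Ω.
First divider: V_A = V_in · 4.216/(25.5 + 4.216) = 5.931 V.
Then the unloaded second divider: V_B = V_A × R4/(R3+R4) = 5.931 × 0.4875 = 2.891 V.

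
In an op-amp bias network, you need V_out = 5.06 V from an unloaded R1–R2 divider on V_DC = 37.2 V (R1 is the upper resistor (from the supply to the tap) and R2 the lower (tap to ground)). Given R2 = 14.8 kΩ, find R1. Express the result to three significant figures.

The divider ratio is R2/(R1+R2) = 5.06/37.2 = 0.1360.
R1 = R2·(1/k − 1) = 14.8 × 6.352 = 94.01 kΩ.

R1 ≈ 94.0 kΩ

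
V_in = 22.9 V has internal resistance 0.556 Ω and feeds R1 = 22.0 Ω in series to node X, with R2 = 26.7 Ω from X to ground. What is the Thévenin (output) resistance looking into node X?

R1' = 0.556 + 22.0 = 22.56 Ω (source resistance + R1).
Zeroing V_in shorts the top of R1' to ground, so R_th = R1' ‖ R2 = 12.23 Ω.

R_th ≈ 12.2 Ω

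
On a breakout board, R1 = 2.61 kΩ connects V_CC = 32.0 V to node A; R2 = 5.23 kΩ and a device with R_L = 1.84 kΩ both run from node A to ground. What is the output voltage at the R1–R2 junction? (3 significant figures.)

V_out ≈ 11.0 V

The load sits in parallel with R2, giving an effective lower resistance R2' = R2·R_L/(R2+R_L) = 1.361 kΩ.
Now apply the divider: V_out = 32.0 × 0.3428 = 10.97 V.
(Unloaded it would be 21.3 V; the load pulls it down.)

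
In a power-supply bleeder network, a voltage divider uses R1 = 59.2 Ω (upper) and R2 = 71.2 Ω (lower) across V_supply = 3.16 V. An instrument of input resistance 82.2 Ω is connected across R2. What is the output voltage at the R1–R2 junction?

First combine the lower leg with the load: R2 ‖ R_L = 38.15 Ω.
Then V_out = V_supply · R2'/(R1 + R2') = 3.16 × 38.15/97.35 = 1.238 V.

V_out ≈ 1.24 V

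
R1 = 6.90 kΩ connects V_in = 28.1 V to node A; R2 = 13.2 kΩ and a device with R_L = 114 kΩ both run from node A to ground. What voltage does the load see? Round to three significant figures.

R2 ‖ R_L = (13.2 × 114)/(13.2 + 114) = 11.83 kΩ.
Voltage divider with the loaded lower leg: V_out = 28.1 × 11.83/(6.90 + 11.83) = 28.1 × 0.6316 = 17.75 V.
(Unloaded it would be 18.5 V; the load pulls it down.)

V_out ≈ 17.7 V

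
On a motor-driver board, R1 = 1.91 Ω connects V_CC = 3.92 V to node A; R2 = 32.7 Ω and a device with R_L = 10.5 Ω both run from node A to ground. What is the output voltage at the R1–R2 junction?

R2 ‖ R_L = (32.7 × 10.5)/(32.7 + 10.5) = 7.948 Ω.
Voltage divider with the loaded lower leg: V_out = 3.92 × 7.948/(1.91 + 7.948) = 3.92 × 0.8062 = 3.160 V.
(Unloaded it would be 3.70 V; the load pulls it down.)

V_out ≈ 3.16 V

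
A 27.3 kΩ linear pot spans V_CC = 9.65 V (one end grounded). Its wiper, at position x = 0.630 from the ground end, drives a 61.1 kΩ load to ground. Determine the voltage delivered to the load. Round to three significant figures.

Split the track: R_lower = x·R_p = 17.20 kΩ, R_upper = (1−x)·R_p = 10.10 kΩ.
Lower segment in parallel with the load: 17.20 ‖ 61.1 = 13.42 kΩ.
Then V_out = V_CC · 13.42/(10.10 + 13.42) = 5.506 V.
(Unloaded: V_out = x·V_CC = 6.08 V.)

V_out ≈ 5.51 V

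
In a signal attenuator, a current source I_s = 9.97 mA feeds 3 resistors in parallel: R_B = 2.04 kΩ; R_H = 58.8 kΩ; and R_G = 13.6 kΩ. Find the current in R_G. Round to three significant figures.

I ≈ 1.26 mA

ΣG = 1/2.04 + 1/58.8 + 1/13.6 = 0.5807.
By the current-divider rule, I = I_s · G_k/ΣG = 9.97 × 0.1266 = 1.262 mA.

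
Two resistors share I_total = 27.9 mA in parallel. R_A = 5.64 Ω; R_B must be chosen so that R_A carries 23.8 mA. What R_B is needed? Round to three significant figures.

R_B ≈ 32.7 Ω

The fraction through R_A equals R_B/(R_A+R_B).
With f = 0.8530, R_B = R_A · f/(1−f) = 5.64 × 5.805 = 32.74 Ω.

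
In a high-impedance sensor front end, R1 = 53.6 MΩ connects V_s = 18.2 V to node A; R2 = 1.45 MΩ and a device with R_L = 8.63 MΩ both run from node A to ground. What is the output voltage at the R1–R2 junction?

The load sits in parallel with R2, giving an effective lower resistance R2' = R2·R_L/(R2+R_L) = 1.241 MΩ.
Voltage divider with the loaded lower leg: V_out = 18.2 × 1.241/(53.6 + 1.241) = 18.2 × 0.02264 = 0.4120 V.
(Unloaded it would be 0.479 V; the load pulls it down.)

V_out ≈ 0.412 V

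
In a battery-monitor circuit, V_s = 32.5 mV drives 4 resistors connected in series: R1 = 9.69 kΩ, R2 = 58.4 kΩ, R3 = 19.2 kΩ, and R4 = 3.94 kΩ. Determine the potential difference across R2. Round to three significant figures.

Total series resistance ΣR = 9.69 + 58.4 + 19.2 + 3.94 = 91.23 kΩ.
Voltage divider: V = V_s · (58.40 / 91.23) = 32.5 × 0.6401 = 20.80 mV.

V ≈ 20.8 mV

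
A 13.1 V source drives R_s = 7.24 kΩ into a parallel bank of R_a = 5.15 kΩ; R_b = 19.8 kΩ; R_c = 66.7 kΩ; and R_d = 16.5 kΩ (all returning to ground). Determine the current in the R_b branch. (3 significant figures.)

I ≈ 0.199 mA

Combine the parallel branches: R_p = (1/5.15 + 1/19.8 + 1/66.7 + 1/16.5)⁻¹ = 3.122 kΩ.
Node voltage V_A = V_DC · R_p/(R_s + R_p) = 13.1 × 0.3013 = 3.947 V.
I(R_b) = V_A / R_b = 3.947/19.8 = 0.1994 mA.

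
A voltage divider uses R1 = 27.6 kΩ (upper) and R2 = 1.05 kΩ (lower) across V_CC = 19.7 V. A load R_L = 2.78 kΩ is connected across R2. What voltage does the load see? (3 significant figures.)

First combine the lower leg with the load: R2 ‖ R_L = 0.7621 kΩ.
Then V_out = V_CC · R2'/(R1 + R2') = 19.7 × 0.7621/28.36 = 0.5294 V.
(Unloaded it would be 0.722 V; the load pulls it down.)

V_out ≈ 0.529 V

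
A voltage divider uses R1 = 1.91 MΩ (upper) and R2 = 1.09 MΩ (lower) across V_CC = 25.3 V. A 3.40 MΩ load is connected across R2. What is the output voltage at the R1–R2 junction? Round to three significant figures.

The load sits in parallel with R2, giving an effective lower resistance R2' = R2·R_L/(R2+R_L) = 0.8254 MΩ.
Voltage divider with the loaded lower leg: V_out = 25.3 × 0.8254/(1.91 + 0.8254) = 25.3 × 0.3017 = 7.634 V.

V_out ≈ 7.63 V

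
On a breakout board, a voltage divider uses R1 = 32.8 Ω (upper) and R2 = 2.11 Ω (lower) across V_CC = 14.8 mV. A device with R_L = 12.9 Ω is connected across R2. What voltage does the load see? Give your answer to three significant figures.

The load sits in parallel with R2, giving an effective lower resistance R2' = R2·R_L/(R2+R_L) = 1.813 Ω.
Voltage divider with the loaded lower leg: V_out = 14.8 × 1.813/(32.8 + 1.813) = 14.8 × 0.05239 = 0.7754 mV.

V_out ≈ 0.775 mV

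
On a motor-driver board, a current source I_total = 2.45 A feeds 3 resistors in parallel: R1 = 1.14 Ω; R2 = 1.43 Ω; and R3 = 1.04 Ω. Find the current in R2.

Conductances: ΣG = 1/1.14 + 1/1.43 + 1/1.04 = 2.538 (1/Ω).
Current divider: I(R2) = I_total · G_k/ΣG = 2.45 × (0.6993/2.538) = 2.45 × 0.2755 = 0.6750 A.

I ≈ 0.675 A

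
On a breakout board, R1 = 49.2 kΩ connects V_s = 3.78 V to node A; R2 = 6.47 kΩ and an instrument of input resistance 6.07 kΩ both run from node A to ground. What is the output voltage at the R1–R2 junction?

V_out ≈ 0.226 V

R2 ‖ R_L = (6.47 × 6.07)/(6.47 + 6.07) = 3.132 kΩ.
Then V_out = V_s · R2'/(R1 + R2') = 3.78 × 3.132/52.33 = 0.2262 V.
(Unloaded it would be 0.439 V; the load pulls it down.)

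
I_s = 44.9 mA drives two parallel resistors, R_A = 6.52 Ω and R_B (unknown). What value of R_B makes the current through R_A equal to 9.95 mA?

In a two-way split, I_A/I_s = R_B/(R_A + R_B).
9.95/44.9 = R_B/(R_A + R_B) → R_B = R_A · (0.2216)/(1 − 0.2216) = 6.52 × 0.2847 = 1.856 Ω.

R_B ≈ 1.86 Ω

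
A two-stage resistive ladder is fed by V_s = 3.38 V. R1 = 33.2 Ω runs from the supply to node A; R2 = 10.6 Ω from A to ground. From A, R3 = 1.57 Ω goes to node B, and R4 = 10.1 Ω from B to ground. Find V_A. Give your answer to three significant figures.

Node A sees R2 in parallel with the series input of stage 2, R3 + R4 = 11.67 Ω.
Effective lower resistance at A: R2 ‖ 11.67 = 5.555 Ω.
First divider: V_A = V_s · 5.555/(33.2 + 5.555) = 0.4845 V.

V_A ≈ 0.484 V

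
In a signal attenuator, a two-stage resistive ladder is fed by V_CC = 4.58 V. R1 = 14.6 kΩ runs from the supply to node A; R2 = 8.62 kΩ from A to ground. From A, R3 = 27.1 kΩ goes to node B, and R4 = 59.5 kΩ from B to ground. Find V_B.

The second stage (R3 + R4 = 86.60 kΩ) loads node A in parallel with R2.
R2 ‖ (R3+R4) = 7.840 kΩ.
First divider: V_A = V_CC · 7.840/(14.6 + 7.840) = 1.600 V.
V_B = V_A × 0.6871 = 1.099 V.

V_B ≈ 1.10 V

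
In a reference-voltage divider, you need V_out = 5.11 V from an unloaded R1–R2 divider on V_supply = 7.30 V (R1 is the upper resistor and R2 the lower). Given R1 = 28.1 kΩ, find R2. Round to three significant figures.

R2 ≈ 65.6 kΩ

V_out/V_supply = R2/(R1+R2) = 0.7000.
So R2 = R1 · V_out/(V_supply − V_out) = 28.1 × 5.11/(7.30 − 5.11) = 28.1 × 2.333 = 65.57 kΩ.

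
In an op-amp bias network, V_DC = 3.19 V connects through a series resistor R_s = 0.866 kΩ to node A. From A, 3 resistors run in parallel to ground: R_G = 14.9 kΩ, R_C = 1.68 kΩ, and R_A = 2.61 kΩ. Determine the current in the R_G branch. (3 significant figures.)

I ≈ 0.112 mA

Parallel bank: R_p = 1/(1/14.9 + 1/1.68 + 1/2.61) = 0.9565 kΩ.
V_A by voltage divider: V_A = 3.19 × 0.9565/(0.866 + 0.9565) = 1.674 V.
Branch current I = V_A/R_G = 1.674/14.9 = 0.1124 mA.
(Check via current divider: I_total = 1.750 mA; share G_k/ΣG = 0.06419 → same result.)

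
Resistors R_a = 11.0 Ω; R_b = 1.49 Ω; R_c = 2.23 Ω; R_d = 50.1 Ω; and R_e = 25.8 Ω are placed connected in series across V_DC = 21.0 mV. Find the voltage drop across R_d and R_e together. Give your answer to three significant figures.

ΣR = 11.0 + 1.49 + 2.23 + 50.1 + 25.8 = 90.62 Ω.
R_{R_d..R_e} = 50.1 + 25.8 = 75.90 Ω.
By the voltage-divider rule, V = 21.0 × 75.90/90.62 = 17.59 mV.

V ≈ 17.6 mV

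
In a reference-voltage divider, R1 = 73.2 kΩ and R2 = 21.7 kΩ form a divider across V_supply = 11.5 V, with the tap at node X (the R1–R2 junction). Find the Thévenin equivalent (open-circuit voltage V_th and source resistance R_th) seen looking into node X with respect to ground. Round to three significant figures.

V_th is the unloaded tap voltage: V_supply · R2/(R1+R2) = 11.5 × 0.2287 = 2.630 V.
Looking into X with the source shorted: R_th = R1·R2/(R1+R2) = 73.20 × 21.7/94.90 = 16.74 kΩ.

V_th ≈ 2.63 V, R_th ≈ 16.7 kΩ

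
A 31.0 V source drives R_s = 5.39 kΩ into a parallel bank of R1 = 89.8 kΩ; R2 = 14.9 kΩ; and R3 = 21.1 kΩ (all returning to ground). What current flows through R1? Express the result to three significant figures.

Combine the parallel branches: R_p = (1/89.8 + 1/14.9 + 1/21.1)⁻¹ = 7.959 kΩ.
Node voltage V_A = V_CC · R_p/(R_s + R_p) = 31.0 × 0.5962 = 18.48 V.
I(R1) = V_A / R1 = 18.48/89.8 = 0.2058 mA.
(Equivalently: I_total = 2.322 mA, then current-divider fraction G_k/ΣG = 0.08863.)

I ≈ 0.206 mA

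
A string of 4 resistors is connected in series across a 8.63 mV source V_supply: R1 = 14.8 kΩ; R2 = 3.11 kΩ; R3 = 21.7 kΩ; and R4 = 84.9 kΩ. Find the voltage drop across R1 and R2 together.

V ≈ 1.24 mV

Series total: ΣR = 14.8 + 3.11 + 21.7 + 84.9 = 124.5 kΩ.
R_{R1..R2} = 14.8 + 3.11 = 17.91 kΩ.
Voltage divider: V = V_supply · (17.91 / 124.5) = 8.63 × 0.1438 = 1.241 mV.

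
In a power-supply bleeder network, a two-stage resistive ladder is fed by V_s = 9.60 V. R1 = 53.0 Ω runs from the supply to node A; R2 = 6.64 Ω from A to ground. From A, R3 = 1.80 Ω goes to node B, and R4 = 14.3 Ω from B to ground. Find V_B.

The second stage (R3 + R4 = 16.10 Ω) loads node A in parallel with R2.
R2 ‖ (R3+R4) = 4.701 Ω.
So V_A = 9.60 × 0.08147 = 0.7822 V.
V_B = V_A × 0.8882 = 0.6947 V.

V_B ≈ 0.695 V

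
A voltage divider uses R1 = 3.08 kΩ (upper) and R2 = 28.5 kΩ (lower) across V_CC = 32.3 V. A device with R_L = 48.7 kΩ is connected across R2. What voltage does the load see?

V_out ≈ 27.6 V

R2 ‖ R_L = (28.5 × 48.7)/(28.5 + 48.7) = 17.98 kΩ.
Now apply the divider: V_out = 32.3 × 0.8537 = 27.58 V.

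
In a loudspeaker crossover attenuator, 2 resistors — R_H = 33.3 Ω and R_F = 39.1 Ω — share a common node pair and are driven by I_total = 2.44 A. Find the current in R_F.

For two parallel branches, I_k = I_total · (other R)/(sum of R).
So I = 2.44 × 33.3/72.40 = 1.122 A.

I ≈ 1.12 A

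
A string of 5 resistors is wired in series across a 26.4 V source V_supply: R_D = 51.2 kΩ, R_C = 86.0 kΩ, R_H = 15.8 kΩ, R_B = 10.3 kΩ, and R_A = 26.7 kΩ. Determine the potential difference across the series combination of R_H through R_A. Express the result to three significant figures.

V ≈ 7.34 V

ΣR = 51.2 + 86.0 + 15.8 + 10.3 + 26.7 = 190.0 kΩ.
R_{R_H..R_A} = 15.8 + 10.3 + 26.7 = 52.80 kΩ.
Voltage divider: V = V_supply · (52.80 / 190.0) = 26.4 × 0.2779 = 7.336 V.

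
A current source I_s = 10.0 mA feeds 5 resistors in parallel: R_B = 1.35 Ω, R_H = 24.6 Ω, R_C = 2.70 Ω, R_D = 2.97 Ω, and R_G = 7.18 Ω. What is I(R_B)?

I ≈ 4.55 mA

Conductances: ΣG = 1/1.35 + 1/24.6 + 1/2.70 + 1/2.97 + 1/7.18 = 1.628 (1/Ω).
Current divider: I(R_B) = I_s · G_k/ΣG = 10.0 × (0.7407/1.628) = 10.0 × 0.4551 = 4.551 mA.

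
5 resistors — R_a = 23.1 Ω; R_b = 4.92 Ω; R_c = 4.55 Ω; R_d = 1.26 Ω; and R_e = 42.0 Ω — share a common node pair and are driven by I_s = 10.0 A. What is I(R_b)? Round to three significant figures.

I ≈ 1.58 A

Total conductance ΣG = 1/23.1 + 1/4.92 + 1/4.55 + 1/1.26 + 1/42.0 = 1.284 (units of 1/Ω).
R_b takes the fraction G_k/ΣG = 0.2033/1.284 = 0.1583, so I = 10.0 × 0.1583 = 1.583 A.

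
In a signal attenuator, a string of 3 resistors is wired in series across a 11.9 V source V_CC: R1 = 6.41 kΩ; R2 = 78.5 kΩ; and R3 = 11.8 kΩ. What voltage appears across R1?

V ≈ 0.789 V

Total series resistance ΣR = 6.41 + 78.5 + 11.8 = 96.71 kΩ.
By the voltage-divider rule, V = 11.9 × 6.410/96.71 = 0.7887 V.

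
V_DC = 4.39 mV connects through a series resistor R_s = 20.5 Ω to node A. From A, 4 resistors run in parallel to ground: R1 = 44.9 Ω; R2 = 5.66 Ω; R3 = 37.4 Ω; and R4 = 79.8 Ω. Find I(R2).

I ≈ 0.132 mA

Parallel bank: R_p = 1/(1/44.9 + 1/5.66 + 1/37.4 + 1/79.8) = 4.198 Ω.
V_A = 4.39 × 4.198/24.70 = 0.7462 mV.
I(R2) = V_A / R2 = 0.7462/5.66 = 0.1318 mA.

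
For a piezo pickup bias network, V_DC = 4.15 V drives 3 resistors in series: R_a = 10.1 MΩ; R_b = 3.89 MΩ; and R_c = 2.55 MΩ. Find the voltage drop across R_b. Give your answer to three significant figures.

Total series resistance ΣR = 10.1 + 3.89 + 2.55 = 16.54 MΩ.
V = V_DC · R/ΣR = 4.15 × 0.2352 = 0.9760 V.

V ≈ 0.976 V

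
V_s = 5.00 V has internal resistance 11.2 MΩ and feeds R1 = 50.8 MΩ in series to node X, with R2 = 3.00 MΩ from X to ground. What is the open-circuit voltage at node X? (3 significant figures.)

R1' = 11.2 + 50.8 = 62.00 MΩ (source resistance + R1).
V_th is the unloaded tap voltage: V_s · R2/(R1'+R2) = 5.00 × 0.04615 = 0.2308 V.

V_th ≈ 0.231 V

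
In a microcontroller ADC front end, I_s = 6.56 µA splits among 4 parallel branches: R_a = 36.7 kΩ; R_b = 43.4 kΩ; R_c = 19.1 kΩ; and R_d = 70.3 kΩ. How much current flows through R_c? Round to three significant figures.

Conductances: ΣG = 1/36.7 + 1/43.4 + 1/19.1 + 1/70.3 = 0.1169 (1/kΩ).
By the current-divider rule, I = I_s · G_k/ΣG = 6.56 × 0.4480 = 2.939 µA.

I ≈ 2.94 µA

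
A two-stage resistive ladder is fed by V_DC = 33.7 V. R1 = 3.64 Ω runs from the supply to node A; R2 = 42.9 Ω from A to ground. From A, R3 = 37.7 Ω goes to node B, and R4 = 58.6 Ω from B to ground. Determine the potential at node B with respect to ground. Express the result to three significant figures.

V_B ≈ 18.3 V

Node A sees R2 in parallel with the series input of stage 2, R3 + R4 = 96.30 Ω.
R2 ‖ (R3+R4) = 29.68 Ω.
V_A = 33.7 × 29.68/(3.64 + 29.68) = 30.02 V.
Then the unloaded second divider: V_B = V_A × R4/(R3+R4) = 30.02 × 0.6085 = 18.27 V.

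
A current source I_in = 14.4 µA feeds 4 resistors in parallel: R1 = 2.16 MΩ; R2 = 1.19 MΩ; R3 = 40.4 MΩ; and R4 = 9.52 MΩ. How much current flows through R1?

Conductances: ΣG = 1/2.16 + 1/1.19 + 1/40.4 + 1/9.52 = 1.433 (1/MΩ).
By the current-divider rule, I = I_in · G_k/ΣG = 14.4 × 0.3231 = 4.652 µA.

I ≈ 4.65 µA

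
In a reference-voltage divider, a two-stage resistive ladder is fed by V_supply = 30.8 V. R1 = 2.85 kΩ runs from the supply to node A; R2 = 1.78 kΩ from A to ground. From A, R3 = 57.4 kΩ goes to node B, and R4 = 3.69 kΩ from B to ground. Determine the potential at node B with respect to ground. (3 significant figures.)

The second stage (R3 + R4 = 61.09 kΩ) loads node A in parallel with R2.
Effective lower resistance at A: R2 ‖ 61.09 = 1.730 kΩ.
V_A = 30.8 × 1.730/(2.85 + 1.730) = 11.63 V.
Then the unloaded second divider: V_B = V_A × R4/(R3+R4) = 11.63 × 0.06040 = 0.7026 V.

V_B ≈ 0.703 V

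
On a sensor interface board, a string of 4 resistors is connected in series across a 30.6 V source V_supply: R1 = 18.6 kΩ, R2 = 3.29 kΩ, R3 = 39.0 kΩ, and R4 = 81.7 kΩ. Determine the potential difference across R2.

ΣR = 18.6 + 3.29 + 39.0 + 81.7 = 142.6 kΩ.
By the voltage-divider rule, V = 30.6 × 3.290/142.6 = 0.7060 V.

V ≈ 0.706 V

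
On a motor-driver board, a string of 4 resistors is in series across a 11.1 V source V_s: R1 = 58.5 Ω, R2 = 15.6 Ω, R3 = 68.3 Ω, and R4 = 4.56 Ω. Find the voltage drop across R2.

V ≈ 1.18 V

ΣR = 58.5 + 15.6 + 68.3 + 4.56 = 147.0 Ω.
V = V_s · R/ΣR = 11.1 × 0.1062 = 1.178 V.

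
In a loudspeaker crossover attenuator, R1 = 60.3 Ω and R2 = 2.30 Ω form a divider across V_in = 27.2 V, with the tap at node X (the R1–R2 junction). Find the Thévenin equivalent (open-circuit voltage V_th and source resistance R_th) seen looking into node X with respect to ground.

V_th ≈ 0.999 V, R_th ≈ 2.22 Ω

V_th is the unloaded tap voltage: V_in · R2/(R1+R2) = 27.2 × 0.03674 = 0.9994 V.
Zeroing V_in shorts the top of R1 to ground, so R_th = R1 ‖ R2 = 2.215 Ω.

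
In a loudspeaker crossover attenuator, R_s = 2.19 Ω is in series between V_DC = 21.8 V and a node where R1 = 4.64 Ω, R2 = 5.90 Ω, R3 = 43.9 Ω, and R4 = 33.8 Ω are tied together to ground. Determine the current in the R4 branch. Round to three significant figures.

I ≈ 0.329 A

Combine the parallel branches: R_p = (1/4.64 + 1/5.90 + 1/43.9 + 1/33.8)⁻¹ = 2.286 Ω.
V_A = 21.8 × 2.286/4.476 = 11.13 V.
I(R4) = V_A / R4 = 11.13/33.8 = 0.3294 A.
(Check via current divider: I_total = 4.870 A; share G_k/ΣG = 0.06764 → same result.)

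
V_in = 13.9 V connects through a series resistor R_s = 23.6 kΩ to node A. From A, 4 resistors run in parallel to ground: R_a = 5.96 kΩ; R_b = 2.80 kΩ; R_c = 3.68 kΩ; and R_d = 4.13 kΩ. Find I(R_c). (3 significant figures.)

Equivalent of the parallel group: R_p = 0.9627 kΩ.
V_A by voltage divider: V_A = 13.9 × 0.9627/(23.6 + 0.9627) = 0.5448 V.
I(R_c) = V_A / R_c = 0.5448/3.68 = 0.1480 mA.

I ≈ 0.148 mA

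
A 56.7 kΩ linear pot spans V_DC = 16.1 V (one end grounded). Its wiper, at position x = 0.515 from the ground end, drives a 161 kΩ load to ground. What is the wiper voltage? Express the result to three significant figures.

V_out ≈ 7.62 V

The pot divides into 27.50 kΩ above the wiper and 29.20 kΩ below.
R_L loads the lower segment: effective lower R = 24.72 kΩ.
V_out = 16.1 × 24.72/(27.50 + 24.72) = 7.621 V.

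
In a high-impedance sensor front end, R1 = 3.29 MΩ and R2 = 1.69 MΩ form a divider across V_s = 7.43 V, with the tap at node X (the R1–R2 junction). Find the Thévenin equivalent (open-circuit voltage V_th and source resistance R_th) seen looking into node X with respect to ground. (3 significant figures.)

Open-circuit (no load on X): V_th = V_s · R2/(R1 + R2) = 7.43 × 1.69/(3.290 + 1.69) = 2.521 V.
Zeroing V_s shorts the top of R1 to ground, so R_th = R1 ‖ R2 = 1.116 MΩ.

V_th ≈ 2.52 V, R_th ≈ 1.12 MΩ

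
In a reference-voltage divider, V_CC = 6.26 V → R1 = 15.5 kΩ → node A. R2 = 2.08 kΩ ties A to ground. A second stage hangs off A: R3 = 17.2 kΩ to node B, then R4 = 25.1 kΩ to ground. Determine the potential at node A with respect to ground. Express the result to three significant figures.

The second stage (R3 + R4 = 42.30 kΩ) loads node A in parallel with R2.
Effective lower resistance at A: R2 ‖ 42.30 = 1.983 kΩ.
So V_A = 6.26 × 0.1134 = 0.7099 V.

V_A ≈ 0.710 V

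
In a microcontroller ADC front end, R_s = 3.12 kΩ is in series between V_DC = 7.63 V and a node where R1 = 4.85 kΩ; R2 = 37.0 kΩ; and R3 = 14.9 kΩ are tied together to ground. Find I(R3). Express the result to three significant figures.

I ≈ 0.264 mA

Parallel bank: R_p = 1/(1/4.85 + 1/37.0 + 1/14.9) = 3.330 kΩ.
Node voltage V_A = V_DC · R_p/(R_s + R_p) = 7.63 × 0.5163 = 3.939 V.
Branch current I = V_A/R3 = 3.939/14.9 = 0.2644 mA.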